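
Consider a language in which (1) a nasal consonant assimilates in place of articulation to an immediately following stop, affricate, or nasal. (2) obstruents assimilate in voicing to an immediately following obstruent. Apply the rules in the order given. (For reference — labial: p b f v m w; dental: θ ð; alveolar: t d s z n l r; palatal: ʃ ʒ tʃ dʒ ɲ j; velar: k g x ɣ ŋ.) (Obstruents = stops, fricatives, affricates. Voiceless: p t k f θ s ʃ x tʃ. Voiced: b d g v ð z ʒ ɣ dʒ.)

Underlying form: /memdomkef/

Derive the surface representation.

Rule 1: /m/ before /d/ (alveolar) → [n]
Rule 1: /m/ before /k/ (velar) → [ŋ]
After rule 1: mendoŋkef
Rule 2: no segment meets the rule's conditions; no change.

[mendoŋkef]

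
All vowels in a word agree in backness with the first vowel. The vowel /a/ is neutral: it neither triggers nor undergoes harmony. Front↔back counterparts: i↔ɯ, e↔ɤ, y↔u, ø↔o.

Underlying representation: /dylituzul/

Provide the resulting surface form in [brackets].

/u/ harmonizes with /y/ ([-back]) → [y]
/u/ harmonizes with /y/ ([-back]) → [y]

[dylityzyl]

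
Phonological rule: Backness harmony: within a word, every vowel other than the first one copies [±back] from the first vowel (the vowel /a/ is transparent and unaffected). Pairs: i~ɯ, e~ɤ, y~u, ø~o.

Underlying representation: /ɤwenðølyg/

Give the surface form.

[ɤwɤnðolug]

/e/ harmonizes with /ɤ/ ([+back]) → [ɤ]
/ø/ harmonizes with /ɤ/ ([+back]) → [o]
/y/ harmonizes with /ɤ/ ([+back]) → [u]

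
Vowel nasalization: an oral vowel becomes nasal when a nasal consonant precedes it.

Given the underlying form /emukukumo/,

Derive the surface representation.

/u/ after nasal /m/ → [ũ]
/o/ after nasal /m/ → [õ]

[emũkukumõ]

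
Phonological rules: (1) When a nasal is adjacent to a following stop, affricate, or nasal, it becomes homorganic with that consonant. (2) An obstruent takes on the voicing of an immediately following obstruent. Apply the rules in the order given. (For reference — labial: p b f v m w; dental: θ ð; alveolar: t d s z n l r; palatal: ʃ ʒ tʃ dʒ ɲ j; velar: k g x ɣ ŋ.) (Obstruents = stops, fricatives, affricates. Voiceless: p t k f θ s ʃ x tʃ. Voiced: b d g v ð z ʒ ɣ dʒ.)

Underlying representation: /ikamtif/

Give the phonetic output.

[ikantif]

Rule 1: /m/ before /t/ (alveolar) → [n]
After rule 1: ikantif
Rule 2: no segment meets the rule's conditions; no change.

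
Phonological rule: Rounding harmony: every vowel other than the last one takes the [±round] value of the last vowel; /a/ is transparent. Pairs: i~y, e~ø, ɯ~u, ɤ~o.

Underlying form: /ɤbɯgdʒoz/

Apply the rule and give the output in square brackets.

/ɤ/ harmonizes with /o/ ([+round]) → [o]
/ɯ/ harmonizes with /o/ ([+round]) → [u]

[obugdʒoz]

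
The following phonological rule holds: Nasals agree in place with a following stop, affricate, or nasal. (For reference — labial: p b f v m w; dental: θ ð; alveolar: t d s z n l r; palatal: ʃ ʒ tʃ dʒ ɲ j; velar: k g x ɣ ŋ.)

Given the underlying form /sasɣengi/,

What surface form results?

[sasɣeŋgi]

/n/ before /g/ (velar) → [ŋ]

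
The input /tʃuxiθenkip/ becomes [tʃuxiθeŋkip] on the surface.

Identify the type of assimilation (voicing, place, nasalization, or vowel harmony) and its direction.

/n/→[ŋ].
Each target copies a feature from the following segment, so the direction is regressive.

place assimilation, regressive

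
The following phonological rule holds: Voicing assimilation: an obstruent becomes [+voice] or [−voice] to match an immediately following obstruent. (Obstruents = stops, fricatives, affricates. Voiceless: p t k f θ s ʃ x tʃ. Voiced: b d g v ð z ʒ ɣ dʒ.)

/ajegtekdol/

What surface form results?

[ajektegdol]

/g/ before /t/ (voiceless) → [k]
/k/ before /d/ (voiced) → [g]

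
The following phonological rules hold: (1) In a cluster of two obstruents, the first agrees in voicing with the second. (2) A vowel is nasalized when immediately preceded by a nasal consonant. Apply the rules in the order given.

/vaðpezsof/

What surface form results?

Rule 1: /ð/ before /p/ (voiceless) → [θ]
Rule 1: /z/ before /s/ (voiceless) → [s]
After rule 1: vaθpessof
Rule 2: no segment meets the rule's conditions; no change.

[vaθpessof]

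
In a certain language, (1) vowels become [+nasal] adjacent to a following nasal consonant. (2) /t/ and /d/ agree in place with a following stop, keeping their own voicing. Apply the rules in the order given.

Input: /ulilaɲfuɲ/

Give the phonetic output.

Rule 1: /a/ before nasal /ɲ/ → [ã]
Rule 1: /u/ before nasal /ɲ/ → [ũ]
After rule 1: ulilãɲfũɲ
Rule 2: no segment meets the rule's conditions; no change.

[ulilãɲfũɲ]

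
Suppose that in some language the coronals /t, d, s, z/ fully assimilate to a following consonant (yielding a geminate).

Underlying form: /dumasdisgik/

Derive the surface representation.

/s/ before /d/ → [d] (total assimilation)
/s/ before /g/ → [g] (total assimilation)

[dumaddiggik]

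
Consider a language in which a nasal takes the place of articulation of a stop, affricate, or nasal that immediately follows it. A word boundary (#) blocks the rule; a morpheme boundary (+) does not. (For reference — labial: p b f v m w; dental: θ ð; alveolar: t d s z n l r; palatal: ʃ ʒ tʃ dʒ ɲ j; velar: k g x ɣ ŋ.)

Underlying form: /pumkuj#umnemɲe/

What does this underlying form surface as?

/m/ before /k/ (velar) → [ŋ]
/m/ before /n/ (alveolar) → [n]
/m/ before /ɲ/ (palatal) → [ɲ]

[puŋkuj#unneɲɲe]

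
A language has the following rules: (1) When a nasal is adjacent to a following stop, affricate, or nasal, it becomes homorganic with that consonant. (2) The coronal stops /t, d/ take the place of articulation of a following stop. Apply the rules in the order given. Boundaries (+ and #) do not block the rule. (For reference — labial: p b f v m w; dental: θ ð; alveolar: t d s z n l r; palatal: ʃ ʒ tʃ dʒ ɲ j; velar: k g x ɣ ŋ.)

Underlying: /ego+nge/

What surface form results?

Rule 1: /n/ before /g/ (velar) → [ŋ]
After rule 1: ego+ŋge
Rule 2: no segment meets the rule's conditions; no change.

[ego+ŋge]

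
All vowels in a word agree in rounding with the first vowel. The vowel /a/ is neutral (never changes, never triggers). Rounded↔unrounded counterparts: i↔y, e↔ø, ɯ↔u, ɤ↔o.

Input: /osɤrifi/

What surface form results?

/ɤ/ harmonizes with /o/ ([+round]) → [o]
/i/ harmonizes with /o/ ([+round]) → [y]
/i/ harmonizes with /o/ ([+round]) → [y]

[osoryfy]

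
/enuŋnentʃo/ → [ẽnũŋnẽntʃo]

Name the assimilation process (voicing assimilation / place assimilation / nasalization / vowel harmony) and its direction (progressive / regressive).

/e/→[ẽ] /u/→[ũ] /e/→[ẽ].
Each target copies a feature from the following segment, so the direction is regressive.

nasalization, regressive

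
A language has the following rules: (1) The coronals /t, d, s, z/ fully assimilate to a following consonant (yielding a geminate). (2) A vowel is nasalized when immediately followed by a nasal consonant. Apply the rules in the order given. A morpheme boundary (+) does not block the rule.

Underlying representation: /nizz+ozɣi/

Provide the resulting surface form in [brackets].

Rule 1: /z/ before /ɣ/ → [ɣ] (total assimilation)
After rule 1: nizz+oɣɣi
Rule 2: no segment meets the rule's conditions; no change.

[nizz+oɣɣi]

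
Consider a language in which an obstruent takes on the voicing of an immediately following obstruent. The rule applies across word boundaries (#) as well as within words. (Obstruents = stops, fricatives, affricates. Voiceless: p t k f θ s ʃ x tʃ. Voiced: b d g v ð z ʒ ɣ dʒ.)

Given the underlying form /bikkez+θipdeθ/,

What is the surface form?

/z/ before /θ/ (voiceless) → [s]
/p/ before /d/ (voiced) → [b]

[bikkes+θibdeθ]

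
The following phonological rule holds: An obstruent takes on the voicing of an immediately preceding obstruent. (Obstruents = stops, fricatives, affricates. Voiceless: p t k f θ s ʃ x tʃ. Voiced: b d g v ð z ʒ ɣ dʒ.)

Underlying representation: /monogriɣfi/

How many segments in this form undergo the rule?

1

/f/ after /ɣ/ (voiced) → [v]
1 segment changes.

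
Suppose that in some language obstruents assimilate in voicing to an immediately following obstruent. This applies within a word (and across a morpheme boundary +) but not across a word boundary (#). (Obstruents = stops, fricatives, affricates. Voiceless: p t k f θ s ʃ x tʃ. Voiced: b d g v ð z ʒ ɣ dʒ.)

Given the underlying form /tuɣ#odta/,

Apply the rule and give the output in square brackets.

[tuɣ#otta]

/d/ before /t/ (voiceless) → [t]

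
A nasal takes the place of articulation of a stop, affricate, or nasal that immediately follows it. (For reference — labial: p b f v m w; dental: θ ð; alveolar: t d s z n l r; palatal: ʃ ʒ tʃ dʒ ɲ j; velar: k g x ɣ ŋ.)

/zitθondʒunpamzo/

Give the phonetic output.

/n/ before /dʒ/ (palatal) → [ɲ]
/n/ before /p/ (labial) → [m]

[zitθoɲdʒumpamzo]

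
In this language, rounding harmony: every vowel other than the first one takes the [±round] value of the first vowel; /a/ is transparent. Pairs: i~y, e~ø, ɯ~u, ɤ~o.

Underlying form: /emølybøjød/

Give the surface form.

/ø/ harmonizes with /e/ ([-round]) → [e]
/y/ harmonizes with /e/ ([-round]) → [i]
/ø/ harmonizes with /e/ ([-round]) → [e]
/ø/ harmonizes with /e/ ([-round]) → [e]

[emelibejed]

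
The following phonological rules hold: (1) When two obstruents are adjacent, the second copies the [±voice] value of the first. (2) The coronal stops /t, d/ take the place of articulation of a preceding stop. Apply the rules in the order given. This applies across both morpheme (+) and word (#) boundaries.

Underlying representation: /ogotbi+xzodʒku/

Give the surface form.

[ogotpi+xsodʒgu]

Rule 1: /b/ after /t/ (voiceless) → [p]
Rule 1: /z/ after /x/ (voiceless) → [s]
Rule 1: /k/ after /dʒ/ (voiced) → [g]
After rule 1: ogotpi+xsodʒgu
Rule 2: no segment meets the rule's conditions; no change.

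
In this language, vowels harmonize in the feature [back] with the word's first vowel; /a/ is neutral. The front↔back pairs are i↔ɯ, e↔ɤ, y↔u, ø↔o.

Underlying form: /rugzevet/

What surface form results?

/e/ harmonizes with /u/ ([+back]) → [ɤ]
/e/ harmonizes with /u/ ([+back]) → [ɤ]

[rugzɤvɤt]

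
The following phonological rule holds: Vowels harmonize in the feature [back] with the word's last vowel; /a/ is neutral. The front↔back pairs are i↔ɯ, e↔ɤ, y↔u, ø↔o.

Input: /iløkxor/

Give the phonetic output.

[ɯlokxor]

/i/ harmonizes with /o/ ([+back]) → [ɯ]
/ø/ harmonizes with /o/ ([+back]) → [o]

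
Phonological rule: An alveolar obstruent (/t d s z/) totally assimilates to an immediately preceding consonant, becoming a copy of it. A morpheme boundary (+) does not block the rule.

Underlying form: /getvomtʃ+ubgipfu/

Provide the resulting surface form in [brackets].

no segment meets the rule's conditions; no change.

[getvomtʃ+ubgipfu]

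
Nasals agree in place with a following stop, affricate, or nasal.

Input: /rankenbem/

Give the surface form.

[raŋkembem]

/n/ before /k/ (velar) → [ŋ]
/n/ before /b/ (labial) → [m]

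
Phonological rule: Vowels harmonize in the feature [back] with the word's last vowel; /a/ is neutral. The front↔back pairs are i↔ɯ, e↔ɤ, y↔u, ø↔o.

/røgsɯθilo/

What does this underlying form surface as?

[rogsɯθɯlo]

/ø/ harmonizes with /o/ ([+back]) → [o]
/i/ harmonizes with /o/ ([+back]) → [ɯ]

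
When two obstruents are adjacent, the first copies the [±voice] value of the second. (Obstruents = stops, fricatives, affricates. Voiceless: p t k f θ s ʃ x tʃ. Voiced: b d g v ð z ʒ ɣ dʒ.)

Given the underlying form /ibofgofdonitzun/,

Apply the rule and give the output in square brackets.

[ibovgovdonidzun]

/f/ before /g/ (voiced) → [v]
/f/ before /d/ (voiced) → [v]
/t/ before /z/ (voiced) → [d]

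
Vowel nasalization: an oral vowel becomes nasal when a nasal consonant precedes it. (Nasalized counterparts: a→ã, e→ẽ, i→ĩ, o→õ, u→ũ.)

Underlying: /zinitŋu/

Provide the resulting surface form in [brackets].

[zinĩtŋũ]

/i/ after nasal /n/ → [ĩ]
/u/ after nasal /ŋ/ → [ũ]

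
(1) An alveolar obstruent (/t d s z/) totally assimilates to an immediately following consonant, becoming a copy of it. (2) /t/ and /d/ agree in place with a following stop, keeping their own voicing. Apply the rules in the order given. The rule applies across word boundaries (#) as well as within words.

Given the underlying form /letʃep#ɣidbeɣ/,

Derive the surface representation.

[letʃep#ɣibbeɣ]

Rule 1: /d/ before /b/ → [b] (total assimilation)
After rule 1: letʃep#ɣibbeɣ
Rule 2: no segment meets the rule's conditions; no change.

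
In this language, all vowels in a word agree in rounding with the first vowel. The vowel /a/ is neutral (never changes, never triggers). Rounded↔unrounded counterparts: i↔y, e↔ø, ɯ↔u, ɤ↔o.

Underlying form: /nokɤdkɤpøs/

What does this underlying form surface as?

/ɤ/ harmonizes with /o/ ([+round]) → [o]
/ɤ/ harmonizes with /o/ ([+round]) → [o]

[nokodkopøs]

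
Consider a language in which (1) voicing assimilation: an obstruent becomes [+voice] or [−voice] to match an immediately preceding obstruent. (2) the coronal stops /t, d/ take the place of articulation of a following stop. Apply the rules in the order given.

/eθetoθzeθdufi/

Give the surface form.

[eθetoθseθtufi]

Rule 1: /z/ after /θ/ (voiceless) → [s]
Rule 1: /d/ after /θ/ (voiceless) → [t]
After rule 1: eθetoθseθtufi
Rule 2: no segment meets the rule's conditions; no change.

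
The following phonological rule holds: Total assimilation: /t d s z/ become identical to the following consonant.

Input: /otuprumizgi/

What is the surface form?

/z/ before /g/ → [g] (total assimilation)

[otuprumiggi]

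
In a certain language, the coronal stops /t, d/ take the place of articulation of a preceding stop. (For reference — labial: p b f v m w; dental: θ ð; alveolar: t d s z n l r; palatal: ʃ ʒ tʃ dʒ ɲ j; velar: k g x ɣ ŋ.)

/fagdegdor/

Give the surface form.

[faggeggor]

/d/ after /g/ (velar) → [g]
/d/ after /g/ (velar) → [g]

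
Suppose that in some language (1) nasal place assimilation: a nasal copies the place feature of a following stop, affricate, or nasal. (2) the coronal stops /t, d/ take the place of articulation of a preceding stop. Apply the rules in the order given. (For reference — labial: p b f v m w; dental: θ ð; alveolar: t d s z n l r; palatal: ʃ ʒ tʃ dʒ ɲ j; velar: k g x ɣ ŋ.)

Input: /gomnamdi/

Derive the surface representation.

Rule 1: /m/ before /n/ (alveolar) → [n]
Rule 1: /m/ before /d/ (alveolar) → [n]
After rule 1: gonnandi
Rule 2: no segment meets the rule's conditions; no change.

[gonnandi]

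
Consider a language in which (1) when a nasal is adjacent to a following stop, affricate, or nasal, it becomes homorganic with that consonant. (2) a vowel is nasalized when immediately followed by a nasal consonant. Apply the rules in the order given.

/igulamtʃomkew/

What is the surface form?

Rule 1: /m/ before /tʃ/ (palatal) → [ɲ]
Rule 1: /m/ before /k/ (velar) → [ŋ]
After rule 1: igulaɲtʃoŋkew
Rule 2: /a/ before nasal /ɲ/ → [ã]
Rule 2: /o/ before nasal /ŋ/ → [õ]

[igulãɲtʃõŋkew]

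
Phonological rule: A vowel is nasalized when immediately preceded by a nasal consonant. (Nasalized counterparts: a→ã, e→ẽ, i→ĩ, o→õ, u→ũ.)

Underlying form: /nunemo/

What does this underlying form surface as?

/u/ after nasal /n/ → [ũ]
/e/ after nasal /n/ → [ẽ]
/o/ after nasal /m/ → [õ]

[nũnẽmõ]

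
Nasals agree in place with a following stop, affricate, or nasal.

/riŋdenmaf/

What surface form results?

/ŋ/ before /d/ (alveolar) → [n]
/n/ before /m/ (labial) → [m]

[rindemmaf]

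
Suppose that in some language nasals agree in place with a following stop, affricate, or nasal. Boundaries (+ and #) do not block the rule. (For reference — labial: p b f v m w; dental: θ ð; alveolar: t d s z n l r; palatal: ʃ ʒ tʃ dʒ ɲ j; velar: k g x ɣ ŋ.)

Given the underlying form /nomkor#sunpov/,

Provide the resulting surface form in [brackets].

/m/ before /k/ (velar) → [ŋ]
/n/ before /p/ (labial) → [m]

[noŋkor#sumpov]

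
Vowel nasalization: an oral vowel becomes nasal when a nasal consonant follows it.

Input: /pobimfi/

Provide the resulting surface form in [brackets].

/i/ before nasal /m/ → [ĩ]

[pobĩmfi]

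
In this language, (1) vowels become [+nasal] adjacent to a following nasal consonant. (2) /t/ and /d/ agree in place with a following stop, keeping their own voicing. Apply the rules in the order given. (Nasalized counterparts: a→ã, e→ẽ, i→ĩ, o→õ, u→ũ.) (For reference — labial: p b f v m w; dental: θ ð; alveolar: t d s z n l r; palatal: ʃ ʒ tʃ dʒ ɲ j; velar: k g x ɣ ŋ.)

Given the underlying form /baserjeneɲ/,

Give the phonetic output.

[baserjẽnẽɲ]

Rule 1: /e/ before nasal /n/ → [ẽ]
Rule 1: /e/ before nasal /ɲ/ → [ẽ]
After rule 1: baserjẽnẽɲ
Rule 2: no segment meets the rule's conditions; no change.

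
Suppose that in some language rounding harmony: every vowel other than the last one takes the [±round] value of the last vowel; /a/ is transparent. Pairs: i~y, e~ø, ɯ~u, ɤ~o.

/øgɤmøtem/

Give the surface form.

[egɤmetem]

/ø/ harmonizes with /e/ ([-round]) → [e]
/ø/ harmonizes with /e/ ([-round]) → [e]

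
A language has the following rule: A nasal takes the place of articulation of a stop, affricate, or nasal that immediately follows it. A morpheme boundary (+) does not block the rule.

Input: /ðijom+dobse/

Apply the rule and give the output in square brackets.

/m/ before /d/ (alveolar) → [n]

[ðijon+dobse]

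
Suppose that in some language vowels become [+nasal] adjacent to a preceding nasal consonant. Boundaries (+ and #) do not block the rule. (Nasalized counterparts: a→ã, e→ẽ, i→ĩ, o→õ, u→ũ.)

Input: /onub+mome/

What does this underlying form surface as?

[onũb+mõmẽ]

/u/ after nasal /n/ → [ũ]
/o/ after nasal /m/ → [õ]
/e/ after nasal /m/ → [ẽ]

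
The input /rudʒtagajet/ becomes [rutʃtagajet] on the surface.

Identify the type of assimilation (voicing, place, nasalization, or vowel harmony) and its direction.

voicing assimilation, regressive

/dʒ/→[tʃ].
Each target copies a feature from the following segment, so the direction is regressive.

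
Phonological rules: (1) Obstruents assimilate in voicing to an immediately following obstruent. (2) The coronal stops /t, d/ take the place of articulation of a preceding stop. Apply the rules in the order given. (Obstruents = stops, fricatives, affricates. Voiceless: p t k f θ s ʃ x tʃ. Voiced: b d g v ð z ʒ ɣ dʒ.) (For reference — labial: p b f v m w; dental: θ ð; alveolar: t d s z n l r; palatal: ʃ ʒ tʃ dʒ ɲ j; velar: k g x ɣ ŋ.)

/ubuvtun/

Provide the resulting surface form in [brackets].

Rule 1: /v/ before /t/ (voiceless) → [f]
After rule 1: ubuftun
Rule 2: no segment meets the rule's conditions; no change.

[ubuftun]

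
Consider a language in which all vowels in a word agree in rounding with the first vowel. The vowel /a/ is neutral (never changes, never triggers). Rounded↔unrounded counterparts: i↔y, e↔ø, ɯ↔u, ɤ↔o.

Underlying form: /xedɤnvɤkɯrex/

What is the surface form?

[xedɤnvɤkɯrex]

no segment meets the rule's conditions; no change.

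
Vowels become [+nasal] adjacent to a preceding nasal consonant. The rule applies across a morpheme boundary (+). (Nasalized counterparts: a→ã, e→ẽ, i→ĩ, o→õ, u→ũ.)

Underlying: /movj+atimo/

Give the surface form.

[mõvj+atimõ]

/o/ after nasal /m/ → [õ]
/o/ after nasal /m/ → [õ]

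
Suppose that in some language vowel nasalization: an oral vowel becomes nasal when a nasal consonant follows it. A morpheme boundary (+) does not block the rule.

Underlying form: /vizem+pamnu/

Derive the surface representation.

[vizẽm+pãmnu]

/e/ before nasal /m/ → [ẽ]
/a/ before nasal /m/ → [ã]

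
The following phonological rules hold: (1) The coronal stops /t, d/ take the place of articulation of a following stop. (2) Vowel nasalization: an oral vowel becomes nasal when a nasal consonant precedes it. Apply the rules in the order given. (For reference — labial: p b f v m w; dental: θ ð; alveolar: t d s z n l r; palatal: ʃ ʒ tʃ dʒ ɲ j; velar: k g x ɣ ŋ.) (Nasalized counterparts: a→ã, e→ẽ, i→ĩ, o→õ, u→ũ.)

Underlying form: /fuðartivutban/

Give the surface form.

[fuðartivupban]

Rule 1: /t/ before /b/ (labial) → [p]
After rule 1: fuðartivupban
Rule 2: no segment meets the rule's conditions; no change.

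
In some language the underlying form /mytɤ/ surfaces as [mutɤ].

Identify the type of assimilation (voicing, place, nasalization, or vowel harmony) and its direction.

vowel harmony, regressive

/y/→[u].
Vowels agree with the last vowel, so the harmony is regressive.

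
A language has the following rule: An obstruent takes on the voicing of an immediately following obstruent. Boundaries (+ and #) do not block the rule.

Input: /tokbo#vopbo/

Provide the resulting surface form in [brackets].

/k/ before /b/ (voiced) → [g]
/p/ before /b/ (voiced) → [b]

[togbo#vobbo]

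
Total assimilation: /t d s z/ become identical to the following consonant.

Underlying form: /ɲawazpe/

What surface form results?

[ɲawappe]

/z/ before /p/ → [p] (total assimilation)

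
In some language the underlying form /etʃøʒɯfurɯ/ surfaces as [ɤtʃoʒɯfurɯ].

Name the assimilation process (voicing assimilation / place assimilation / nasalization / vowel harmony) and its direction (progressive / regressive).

vowel harmony, regressive

/e/→[ɤ] /ø/→[o].
Vowels agree with the last vowel, so the harmony is regressive.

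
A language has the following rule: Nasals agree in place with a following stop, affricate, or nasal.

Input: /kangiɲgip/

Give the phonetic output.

/n/ before /g/ (velar) → [ŋ]
/ɲ/ before /g/ (velar) → [ŋ]

[kaŋgiŋgip]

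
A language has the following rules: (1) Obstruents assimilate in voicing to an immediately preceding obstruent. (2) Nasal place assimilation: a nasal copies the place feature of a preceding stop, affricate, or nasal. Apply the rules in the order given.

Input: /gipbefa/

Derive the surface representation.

[gippefa]

Rule 1: /b/ after /p/ (voiceless) → [p]
After rule 1: gippefa
Rule 2: no segment meets the rule's conditions; no change.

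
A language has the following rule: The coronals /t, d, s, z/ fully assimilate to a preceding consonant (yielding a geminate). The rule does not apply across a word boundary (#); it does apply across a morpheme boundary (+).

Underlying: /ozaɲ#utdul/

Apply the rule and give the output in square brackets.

[ozaɲ#uttul]

/d/ after /t/ → [t] (total assimilation)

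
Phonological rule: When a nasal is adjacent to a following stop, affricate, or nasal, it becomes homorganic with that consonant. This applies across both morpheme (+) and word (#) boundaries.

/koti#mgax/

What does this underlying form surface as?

/m/ before /g/ (velar) → [ŋ]

[koti#ŋgax]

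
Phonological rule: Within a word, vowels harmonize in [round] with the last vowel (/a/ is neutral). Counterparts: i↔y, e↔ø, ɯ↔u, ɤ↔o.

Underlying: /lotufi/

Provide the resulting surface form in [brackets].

[lɤtɯfi]

/o/ harmonizes with /i/ ([-round]) → [ɤ]
/u/ harmonizes with /i/ ([-round]) → [ɯ]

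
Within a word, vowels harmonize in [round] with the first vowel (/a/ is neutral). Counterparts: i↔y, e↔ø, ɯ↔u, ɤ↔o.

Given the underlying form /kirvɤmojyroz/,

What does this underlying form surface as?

[kirvɤmɤjirɤz]

/o/ harmonizes with /i/ ([-round]) → [ɤ]
/y/ harmonizes with /i/ ([-round]) → [i]
/o/ harmonizes with /i/ ([-round]) → [ɤ]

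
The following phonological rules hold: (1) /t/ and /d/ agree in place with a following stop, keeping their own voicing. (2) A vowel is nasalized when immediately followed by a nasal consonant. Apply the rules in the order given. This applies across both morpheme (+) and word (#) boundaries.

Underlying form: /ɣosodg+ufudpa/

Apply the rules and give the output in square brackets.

Rule 1: /d/ before /g/ (velar) → [g]
Rule 1: /d/ before /p/ (labial) → [b]
After rule 1: ɣosogg+ufubpa
Rule 2: no segment meets the rule's conditions; no change.

[ɣosogg+ufubpa]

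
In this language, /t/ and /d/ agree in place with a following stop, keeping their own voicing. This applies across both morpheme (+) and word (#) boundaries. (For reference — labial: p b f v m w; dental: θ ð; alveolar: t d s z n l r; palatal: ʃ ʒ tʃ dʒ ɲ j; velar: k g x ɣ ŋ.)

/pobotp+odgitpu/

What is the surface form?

[pobopp+oggippu]

/t/ before /p/ (labial) → [p]
/d/ before /g/ (velar) → [g]
/t/ before /p/ (labial) → [p]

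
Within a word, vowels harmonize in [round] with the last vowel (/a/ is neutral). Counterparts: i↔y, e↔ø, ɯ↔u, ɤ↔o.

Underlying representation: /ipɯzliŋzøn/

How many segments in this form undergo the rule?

/i/ harmonizes with /ø/ ([+round]) → [y]
/ɯ/ harmonizes with /ø/ ([+round]) → [u]
/i/ harmonizes with /ø/ ([+round]) → [y]
3 segments change.

3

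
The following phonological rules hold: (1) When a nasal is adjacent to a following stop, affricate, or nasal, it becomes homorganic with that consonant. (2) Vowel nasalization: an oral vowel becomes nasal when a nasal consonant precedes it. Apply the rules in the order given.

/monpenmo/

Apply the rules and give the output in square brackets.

[mõmpemmõ]

Rule 1: /n/ before /p/ (labial) → [m]
Rule 1: /n/ before /m/ (labial) → [m]
After rule 1: mompemmo
Rule 2: /o/ after nasal /m/ → [õ]
Rule 2: /o/ after nasal /m/ → [õ]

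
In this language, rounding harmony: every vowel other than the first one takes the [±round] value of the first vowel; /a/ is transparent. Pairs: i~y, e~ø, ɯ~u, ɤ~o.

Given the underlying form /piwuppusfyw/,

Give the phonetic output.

[piwɯppɯsfiw]

/u/ harmonizes with /i/ ([-round]) → [ɯ]
/u/ harmonizes with /i/ ([-round]) → [ɯ]
/y/ harmonizes with /i/ ([-round]) → [i]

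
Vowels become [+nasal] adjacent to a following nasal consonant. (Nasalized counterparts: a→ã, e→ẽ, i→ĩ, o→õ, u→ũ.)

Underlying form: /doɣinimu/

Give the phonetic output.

/i/ before nasal /n/ → [ĩ]
/i/ before nasal /m/ → [ĩ]

[doɣĩnĩmu]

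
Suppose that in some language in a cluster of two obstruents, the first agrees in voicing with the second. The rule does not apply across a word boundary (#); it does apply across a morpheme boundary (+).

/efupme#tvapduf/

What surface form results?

/t/ before /v/ (voiced) → [d]
/p/ before /d/ (voiced) → [b]

[efupme#dvabduf]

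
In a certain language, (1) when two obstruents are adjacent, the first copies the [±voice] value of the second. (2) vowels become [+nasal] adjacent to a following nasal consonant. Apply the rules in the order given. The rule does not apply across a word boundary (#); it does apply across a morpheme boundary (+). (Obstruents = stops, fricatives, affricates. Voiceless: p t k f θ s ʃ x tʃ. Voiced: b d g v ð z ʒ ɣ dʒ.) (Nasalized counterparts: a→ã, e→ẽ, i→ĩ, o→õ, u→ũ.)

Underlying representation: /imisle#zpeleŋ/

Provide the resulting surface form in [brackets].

[ĩmisle#spelẽŋ]

Rule 1: /z/ before /p/ (voiceless) → [s]
After rule 1: imisle#speleŋ
Rule 2: /i/ before nasal /m/ → [ĩ]
Rule 2: /e/ before nasal /ŋ/ → [ẽ]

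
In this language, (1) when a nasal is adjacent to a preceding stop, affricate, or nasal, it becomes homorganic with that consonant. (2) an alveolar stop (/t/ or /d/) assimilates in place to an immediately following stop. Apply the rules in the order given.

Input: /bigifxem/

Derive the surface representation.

Rule 1: no segment meets the rule's conditions; no change.
After rule 1: bigifxem
Rule 2: no segment meets the rule's conditions; no change.

[bigifxem]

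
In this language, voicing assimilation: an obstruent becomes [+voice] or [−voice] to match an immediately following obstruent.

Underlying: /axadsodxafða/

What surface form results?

/d/ before /s/ (voiceless) → [t]
/d/ before /x/ (voiceless) → [t]
/f/ before /ð/ (voiced) → [v]

[axatsotxavða]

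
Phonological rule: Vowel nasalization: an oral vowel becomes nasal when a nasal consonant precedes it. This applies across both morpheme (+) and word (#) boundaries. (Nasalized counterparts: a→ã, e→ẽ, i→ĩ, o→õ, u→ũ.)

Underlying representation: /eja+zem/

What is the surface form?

no segment meets the rule's conditions; no change.

[eja+zem]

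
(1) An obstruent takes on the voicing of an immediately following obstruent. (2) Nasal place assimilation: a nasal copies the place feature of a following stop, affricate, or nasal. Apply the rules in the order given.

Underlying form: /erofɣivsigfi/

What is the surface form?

Rule 1: /f/ before /ɣ/ (voiced) → [v]
Rule 1: /v/ before /s/ (voiceless) → [f]
Rule 1: /g/ before /f/ (voiceless) → [k]
After rule 1: erovɣifsikfi
Rule 2: no segment meets the rule's conditions; no change.

[erovɣifsikfi]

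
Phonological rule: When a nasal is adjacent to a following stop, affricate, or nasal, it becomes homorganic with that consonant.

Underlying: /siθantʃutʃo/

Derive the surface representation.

/n/ before /tʃ/ (palatal) → [ɲ]

[siθaɲtʃutʃo]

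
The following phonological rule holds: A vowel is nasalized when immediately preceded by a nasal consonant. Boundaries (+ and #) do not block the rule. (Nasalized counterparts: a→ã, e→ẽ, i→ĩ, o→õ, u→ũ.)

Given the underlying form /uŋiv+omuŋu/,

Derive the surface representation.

[uŋĩv+omũŋũ]

/i/ after nasal /ŋ/ → [ĩ]
/u/ after nasal /m/ → [ũ]
/u/ after nasal /ŋ/ → [ũ]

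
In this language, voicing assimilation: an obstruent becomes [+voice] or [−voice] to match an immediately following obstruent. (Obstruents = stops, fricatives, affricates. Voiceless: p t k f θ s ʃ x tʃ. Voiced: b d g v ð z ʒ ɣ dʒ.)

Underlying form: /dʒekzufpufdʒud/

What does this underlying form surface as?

[dʒegzufpuvdʒud]

/k/ before /z/ (voiced) → [g]
/f/ before /dʒ/ (voiced) → [v]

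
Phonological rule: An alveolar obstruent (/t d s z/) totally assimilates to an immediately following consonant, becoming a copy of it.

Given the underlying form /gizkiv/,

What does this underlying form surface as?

/z/ before /k/ → [k] (total assimilation)

[gikkiv]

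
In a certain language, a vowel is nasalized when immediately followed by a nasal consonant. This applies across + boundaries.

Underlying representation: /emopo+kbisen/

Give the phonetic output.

[ẽmopo+kbisẽn]

/e/ before nasal /m/ → [ẽ]
/e/ before nasal /n/ → [ẽ]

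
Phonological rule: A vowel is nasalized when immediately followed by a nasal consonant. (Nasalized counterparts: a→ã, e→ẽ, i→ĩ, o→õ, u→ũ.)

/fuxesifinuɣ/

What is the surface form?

[fuxesifĩnuɣ]

/i/ before nasal /n/ → [ĩ]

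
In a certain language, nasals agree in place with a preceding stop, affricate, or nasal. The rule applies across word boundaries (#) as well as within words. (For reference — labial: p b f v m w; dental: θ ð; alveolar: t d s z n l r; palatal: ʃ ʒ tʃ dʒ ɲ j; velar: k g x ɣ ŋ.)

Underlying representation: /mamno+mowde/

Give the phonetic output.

[mammo+mowde]

/n/ after /m/ (labial) → [m]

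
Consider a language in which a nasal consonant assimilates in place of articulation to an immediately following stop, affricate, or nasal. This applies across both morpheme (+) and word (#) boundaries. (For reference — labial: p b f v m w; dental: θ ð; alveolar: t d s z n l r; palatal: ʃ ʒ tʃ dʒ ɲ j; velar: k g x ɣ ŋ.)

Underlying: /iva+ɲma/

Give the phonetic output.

/ɲ/ before /m/ (labial) → [m]

[iva+mma]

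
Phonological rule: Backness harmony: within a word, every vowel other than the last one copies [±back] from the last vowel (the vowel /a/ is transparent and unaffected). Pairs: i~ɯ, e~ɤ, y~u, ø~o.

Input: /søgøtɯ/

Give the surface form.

[sogotɯ]

/ø/ harmonizes with /ɯ/ ([+back]) → [o]
/ø/ harmonizes with /ɯ/ ([+back]) → [o]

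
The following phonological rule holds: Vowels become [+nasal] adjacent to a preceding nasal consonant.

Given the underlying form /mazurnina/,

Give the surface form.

/a/ after nasal /m/ → [ã]
/i/ after nasal /n/ → [ĩ]
/a/ after nasal /n/ → [ã]

[mãzurnĩnã]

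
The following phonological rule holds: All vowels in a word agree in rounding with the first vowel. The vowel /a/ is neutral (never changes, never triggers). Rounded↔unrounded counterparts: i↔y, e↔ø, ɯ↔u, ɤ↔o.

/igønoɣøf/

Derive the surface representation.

[igenɤɣef]

/ø/ harmonizes with /i/ ([-round]) → [e]
/o/ harmonizes with /i/ ([-round]) → [ɤ]
/ø/ harmonizes with /i/ ([-round]) → [e]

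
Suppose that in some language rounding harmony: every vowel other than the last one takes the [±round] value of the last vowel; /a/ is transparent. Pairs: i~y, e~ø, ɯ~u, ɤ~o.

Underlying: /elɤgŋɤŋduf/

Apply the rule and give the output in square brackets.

/e/ harmonizes with /u/ ([+round]) → [ø]
/ɤ/ harmonizes with /u/ ([+round]) → [o]
/ɤ/ harmonizes with /u/ ([+round]) → [o]

[ølogŋoŋduf]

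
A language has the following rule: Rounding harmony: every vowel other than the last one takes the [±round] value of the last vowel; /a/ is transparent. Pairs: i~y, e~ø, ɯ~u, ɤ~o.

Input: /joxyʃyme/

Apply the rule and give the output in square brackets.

[jɤxiʃime]

/o/ harmonizes with /e/ ([-round]) → [ɤ]
/y/ harmonizes with /e/ ([-round]) → [i]
/y/ harmonizes with /e/ ([-round]) → [i]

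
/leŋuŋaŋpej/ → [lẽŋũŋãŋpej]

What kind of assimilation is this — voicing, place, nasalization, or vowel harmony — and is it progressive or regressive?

/e/→[ẽ] /u/→[ũ] /a/→[ã].
Each target copies a feature from the following segment, so the direction is regressive.

nasalization, regressive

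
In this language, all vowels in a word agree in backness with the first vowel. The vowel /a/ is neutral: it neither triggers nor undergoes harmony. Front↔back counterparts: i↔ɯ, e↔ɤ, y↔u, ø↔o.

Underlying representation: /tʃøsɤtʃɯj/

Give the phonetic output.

[tʃøsetʃij]

/ɤ/ harmonizes with /ø/ ([-back]) → [e]
/ɯ/ harmonizes with /ø/ ([-back]) → [i]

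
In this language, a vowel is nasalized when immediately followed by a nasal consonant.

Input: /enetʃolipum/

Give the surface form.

/e/ before nasal /n/ → [ẽ]
/u/ before nasal /m/ → [ũ]

[ẽnetʃolipũm]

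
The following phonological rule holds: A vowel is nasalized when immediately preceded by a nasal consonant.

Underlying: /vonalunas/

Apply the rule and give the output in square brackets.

/a/ after nasal /n/ → [ã]
/a/ after nasal /n/ → [ã]

[vonãlunãs]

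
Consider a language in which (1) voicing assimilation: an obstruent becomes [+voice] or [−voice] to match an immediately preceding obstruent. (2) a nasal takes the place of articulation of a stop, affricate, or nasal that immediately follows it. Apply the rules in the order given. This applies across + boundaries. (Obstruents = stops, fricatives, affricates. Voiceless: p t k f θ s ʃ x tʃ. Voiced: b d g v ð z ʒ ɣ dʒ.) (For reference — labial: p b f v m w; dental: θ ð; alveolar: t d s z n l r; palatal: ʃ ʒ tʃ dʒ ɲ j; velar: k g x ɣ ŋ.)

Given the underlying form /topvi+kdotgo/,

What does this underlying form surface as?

Rule 1: /v/ after /p/ (voiceless) → [f]
Rule 1: /d/ after /k/ (voiceless) → [t]
Rule 1: /g/ after /t/ (voiceless) → [k]
After rule 1: topfi+ktotko
Rule 2: no segment meets the rule's conditions; no change.

[topfi+ktotko]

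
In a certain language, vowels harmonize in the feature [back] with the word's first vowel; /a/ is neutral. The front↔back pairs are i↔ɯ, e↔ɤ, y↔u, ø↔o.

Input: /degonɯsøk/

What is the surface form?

[degønisøk]

/o/ harmonizes with /e/ ([-back]) → [ø]
/ɯ/ harmonizes with /e/ ([-back]) → [i]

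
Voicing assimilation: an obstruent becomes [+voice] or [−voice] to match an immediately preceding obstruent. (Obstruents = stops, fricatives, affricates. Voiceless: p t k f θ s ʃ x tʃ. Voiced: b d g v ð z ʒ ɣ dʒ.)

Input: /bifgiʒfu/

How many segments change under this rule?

2

/g/ after /f/ (voiceless) → [k]
/f/ after /ʒ/ (voiced) → [v]
2 segments change.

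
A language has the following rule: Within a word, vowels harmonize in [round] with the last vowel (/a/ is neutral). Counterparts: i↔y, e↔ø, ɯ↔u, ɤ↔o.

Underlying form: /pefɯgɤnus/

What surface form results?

/e/ harmonizes with /u/ ([+round]) → [ø]
/ɯ/ harmonizes with /u/ ([+round]) → [u]
/ɤ/ harmonizes with /u/ ([+round]) → [o]

[pøfugonus]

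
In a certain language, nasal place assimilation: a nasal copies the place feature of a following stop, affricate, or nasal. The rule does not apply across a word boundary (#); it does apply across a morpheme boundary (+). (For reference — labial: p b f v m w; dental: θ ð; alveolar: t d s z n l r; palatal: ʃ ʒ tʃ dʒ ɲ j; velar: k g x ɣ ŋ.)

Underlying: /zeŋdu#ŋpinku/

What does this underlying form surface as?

[zendu#mpiŋku]

/ŋ/ before /d/ (alveolar) → [n]
/ŋ/ before /p/ (labial) → [m]
/n/ before /k/ (velar) → [ŋ]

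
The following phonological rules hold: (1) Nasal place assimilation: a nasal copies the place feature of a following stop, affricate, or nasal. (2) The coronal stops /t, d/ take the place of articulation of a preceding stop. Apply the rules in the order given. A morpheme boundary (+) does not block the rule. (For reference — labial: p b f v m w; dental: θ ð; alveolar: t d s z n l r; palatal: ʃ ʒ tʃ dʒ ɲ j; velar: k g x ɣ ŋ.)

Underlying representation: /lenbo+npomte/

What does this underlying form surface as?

[lembo+mponte]

Rule 1: /n/ before /b/ (labial) → [m]
Rule 1: /n/ before /p/ (labial) → [m]
Rule 1: /m/ before /t/ (alveolar) → [n]
After rule 1: lembo+mponte
Rule 2: no segment meets the rule's conditions; no change.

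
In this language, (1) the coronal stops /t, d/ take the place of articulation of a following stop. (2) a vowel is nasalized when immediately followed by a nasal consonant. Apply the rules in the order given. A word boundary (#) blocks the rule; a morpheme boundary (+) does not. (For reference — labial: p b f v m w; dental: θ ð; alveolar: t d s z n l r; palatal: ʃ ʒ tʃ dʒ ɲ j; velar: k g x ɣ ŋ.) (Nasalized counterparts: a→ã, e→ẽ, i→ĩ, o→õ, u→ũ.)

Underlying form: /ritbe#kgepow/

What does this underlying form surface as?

Rule 1: /t/ before /b/ (labial) → [p]
After rule 1: ripbe#kgepow
Rule 2: no segment meets the rule's conditions; no change.

[ripbe#kgepow]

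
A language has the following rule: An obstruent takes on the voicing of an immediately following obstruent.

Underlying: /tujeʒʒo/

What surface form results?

no segment meets the rule's conditions; no change.

[tujeʒʒo]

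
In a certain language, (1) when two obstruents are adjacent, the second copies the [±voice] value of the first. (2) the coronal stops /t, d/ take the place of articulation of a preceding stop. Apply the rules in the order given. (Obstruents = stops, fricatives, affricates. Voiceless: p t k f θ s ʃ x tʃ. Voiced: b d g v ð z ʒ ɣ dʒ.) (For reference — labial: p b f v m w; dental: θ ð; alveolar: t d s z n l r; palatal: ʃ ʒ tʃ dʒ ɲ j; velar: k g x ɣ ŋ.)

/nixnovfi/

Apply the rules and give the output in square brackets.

Rule 1: /f/ after /v/ (voiced) → [v]
After rule 1: nixnovvi
Rule 2: no segment meets the rule's conditions; no change.

[nixnovvi]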